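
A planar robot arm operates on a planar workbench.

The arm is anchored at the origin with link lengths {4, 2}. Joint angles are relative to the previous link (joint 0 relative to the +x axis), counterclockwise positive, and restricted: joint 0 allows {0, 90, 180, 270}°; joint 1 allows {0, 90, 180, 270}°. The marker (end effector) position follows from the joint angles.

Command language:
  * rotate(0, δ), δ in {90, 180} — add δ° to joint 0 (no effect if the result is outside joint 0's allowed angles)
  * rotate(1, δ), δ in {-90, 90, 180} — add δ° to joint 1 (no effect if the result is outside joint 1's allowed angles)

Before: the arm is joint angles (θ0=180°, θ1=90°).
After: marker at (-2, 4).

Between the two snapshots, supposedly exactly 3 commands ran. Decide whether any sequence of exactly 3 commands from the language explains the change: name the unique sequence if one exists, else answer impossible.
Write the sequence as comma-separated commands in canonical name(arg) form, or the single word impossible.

rotate(0, 90), rotate(0, 90), rotate(0, 90)

initial: joint angles (θ0=180°, θ1=90°)
t=1 rotate(0, 90) ⇒ joint angles (θ0=270°, θ1=90°)
t=2 rotate(0, 90) ⇒ joint angles (θ0=0°, θ1=90°)
t=3 rotate(0, 90) ⇒ joint angles (θ0=90°, θ1=90°)
no rival 3-sequence matches.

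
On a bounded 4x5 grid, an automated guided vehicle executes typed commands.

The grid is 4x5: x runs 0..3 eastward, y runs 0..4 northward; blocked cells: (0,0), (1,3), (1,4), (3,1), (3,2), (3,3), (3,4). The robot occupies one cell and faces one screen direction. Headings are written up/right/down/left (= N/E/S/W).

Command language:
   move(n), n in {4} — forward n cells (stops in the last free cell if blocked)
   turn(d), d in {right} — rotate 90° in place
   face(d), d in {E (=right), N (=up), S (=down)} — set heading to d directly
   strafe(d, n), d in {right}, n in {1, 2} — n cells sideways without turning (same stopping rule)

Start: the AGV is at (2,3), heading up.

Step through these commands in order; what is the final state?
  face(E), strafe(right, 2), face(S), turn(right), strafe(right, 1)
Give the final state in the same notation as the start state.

t0: at (2,3), heading up
[1] after face(E): at (2,3), heading right
[2] after strafe(right, 2): at (2,1), heading right
[3] after face(S): at (2,1), heading down
[4] after turn(right): at (2,1), heading left
[5] after strafe(right, 1): at (2,2), heading left

at (2,2), heading left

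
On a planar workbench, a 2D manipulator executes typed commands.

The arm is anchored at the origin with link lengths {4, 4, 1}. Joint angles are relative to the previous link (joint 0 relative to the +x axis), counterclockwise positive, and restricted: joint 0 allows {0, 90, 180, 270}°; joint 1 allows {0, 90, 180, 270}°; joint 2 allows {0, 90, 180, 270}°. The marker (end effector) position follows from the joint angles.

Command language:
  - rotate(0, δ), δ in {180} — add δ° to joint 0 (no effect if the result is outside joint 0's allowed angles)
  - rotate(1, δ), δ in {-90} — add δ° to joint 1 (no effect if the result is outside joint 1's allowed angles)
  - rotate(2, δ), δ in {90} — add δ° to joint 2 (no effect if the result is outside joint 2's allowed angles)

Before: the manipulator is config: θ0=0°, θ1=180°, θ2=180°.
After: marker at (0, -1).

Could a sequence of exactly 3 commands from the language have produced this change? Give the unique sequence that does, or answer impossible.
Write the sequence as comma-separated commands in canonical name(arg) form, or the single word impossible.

rotate(2, 90), rotate(2, 90), rotate(2, 90)

start: config: θ0=0°, θ1=180°, θ2=180°
step 1 (rotate(2, 90)): config: θ0=0°, θ1=180°, θ2=270°
step 2 (rotate(2, 90)): config: θ0=0°, θ1=180°, θ2=0°
step 3 (rotate(2, 90)): config: θ0=0°, θ1=180°, θ2=90°
uniquely the one of 27 3-step routes that fits.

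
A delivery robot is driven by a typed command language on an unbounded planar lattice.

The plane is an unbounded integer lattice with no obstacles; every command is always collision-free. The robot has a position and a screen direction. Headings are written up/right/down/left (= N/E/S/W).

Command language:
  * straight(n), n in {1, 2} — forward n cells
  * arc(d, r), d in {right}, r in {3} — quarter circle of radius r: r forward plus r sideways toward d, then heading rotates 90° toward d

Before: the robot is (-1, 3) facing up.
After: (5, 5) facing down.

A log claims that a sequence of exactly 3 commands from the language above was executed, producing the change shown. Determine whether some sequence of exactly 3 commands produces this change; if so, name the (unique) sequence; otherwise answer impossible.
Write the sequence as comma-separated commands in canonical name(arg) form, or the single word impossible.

key: position moved to (5,5) AND the heading swung to S — translation plus rotation needed
begin: (-1, 3) facing up
t=1 straight(2) ⇒ (-1, 5) facing up
t=2 arc(right, 3) ⇒ (2, 8) facing right
t=3 arc(right, 3) ⇒ (5, 5) facing down
no rival 3-sequence matches.

straight(2), arc(right, 3), arc(right, 3)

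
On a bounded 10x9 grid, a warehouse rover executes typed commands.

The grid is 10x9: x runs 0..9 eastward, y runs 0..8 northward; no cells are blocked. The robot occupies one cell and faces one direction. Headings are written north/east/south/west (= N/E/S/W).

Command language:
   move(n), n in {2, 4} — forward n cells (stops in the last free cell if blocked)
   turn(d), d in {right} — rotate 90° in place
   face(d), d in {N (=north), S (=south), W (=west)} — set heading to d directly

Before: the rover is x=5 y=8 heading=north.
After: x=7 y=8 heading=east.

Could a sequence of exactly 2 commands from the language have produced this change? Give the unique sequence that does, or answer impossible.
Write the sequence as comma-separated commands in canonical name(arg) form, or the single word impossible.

turn(right), move(2)

key: cell and facing (now E) both changed — the 2 commands mix motion and turning
begin: x=5 y=8 heading=north
[1] after turn(right): x=5 y=8 heading=east
[2] after move(2): x=7 y=8 heading=east
no rival 2-sequence matches.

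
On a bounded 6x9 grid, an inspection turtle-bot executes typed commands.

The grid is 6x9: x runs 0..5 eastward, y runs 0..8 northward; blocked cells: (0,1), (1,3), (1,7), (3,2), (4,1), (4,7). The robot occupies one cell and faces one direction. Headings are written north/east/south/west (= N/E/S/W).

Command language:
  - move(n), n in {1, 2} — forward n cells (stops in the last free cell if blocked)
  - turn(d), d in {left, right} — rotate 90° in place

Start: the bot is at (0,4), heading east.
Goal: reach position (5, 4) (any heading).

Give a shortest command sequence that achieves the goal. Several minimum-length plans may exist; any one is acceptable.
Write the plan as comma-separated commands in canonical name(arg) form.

from: at (0,4), heading east
t=1 move(1) ⇒ at (1,4), heading east
t=2 move(2) ⇒ at (3,4), heading east
t=3 move(2) ⇒ at (5,4), heading east
minimal: 3 command(s), checked below 3.

move(1), move(2), move(2)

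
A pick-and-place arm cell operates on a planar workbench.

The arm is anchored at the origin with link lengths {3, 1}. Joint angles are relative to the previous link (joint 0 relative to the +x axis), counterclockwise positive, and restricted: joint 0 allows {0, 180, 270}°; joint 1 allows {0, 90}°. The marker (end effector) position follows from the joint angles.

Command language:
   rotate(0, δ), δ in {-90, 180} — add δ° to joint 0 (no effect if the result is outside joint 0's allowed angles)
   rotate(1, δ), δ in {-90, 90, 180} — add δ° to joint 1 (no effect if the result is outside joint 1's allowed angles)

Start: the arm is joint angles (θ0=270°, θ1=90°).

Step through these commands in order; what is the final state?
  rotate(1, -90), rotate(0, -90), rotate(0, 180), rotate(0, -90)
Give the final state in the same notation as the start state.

from: joint angles (θ0=270°, θ1=90°)
step 1 (rotate(1, -90)): joint angles (θ0=270°, θ1=0°)
step 2 (rotate(0, -90)): joint angles (θ0=180°, θ1=0°)
step 3 (rotate(0, 180)): joint angles (θ0=0°, θ1=0°)
step 4 (rotate(0, -90)): joint angles (θ0=270°, θ1=0°)

joint angles (θ0=270°, θ1=0°)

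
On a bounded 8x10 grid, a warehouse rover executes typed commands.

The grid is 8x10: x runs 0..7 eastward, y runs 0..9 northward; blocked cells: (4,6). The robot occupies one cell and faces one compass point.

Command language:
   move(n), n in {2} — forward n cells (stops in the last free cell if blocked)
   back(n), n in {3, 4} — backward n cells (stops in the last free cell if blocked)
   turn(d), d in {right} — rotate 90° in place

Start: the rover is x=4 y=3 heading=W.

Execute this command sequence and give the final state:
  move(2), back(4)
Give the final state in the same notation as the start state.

begin: x=4 y=3 heading=W
step 1 (move(2)): x=2 y=3 heading=W
step 2 (back(4)): x=6 y=3 heading=W

x=6 y=3 heading=W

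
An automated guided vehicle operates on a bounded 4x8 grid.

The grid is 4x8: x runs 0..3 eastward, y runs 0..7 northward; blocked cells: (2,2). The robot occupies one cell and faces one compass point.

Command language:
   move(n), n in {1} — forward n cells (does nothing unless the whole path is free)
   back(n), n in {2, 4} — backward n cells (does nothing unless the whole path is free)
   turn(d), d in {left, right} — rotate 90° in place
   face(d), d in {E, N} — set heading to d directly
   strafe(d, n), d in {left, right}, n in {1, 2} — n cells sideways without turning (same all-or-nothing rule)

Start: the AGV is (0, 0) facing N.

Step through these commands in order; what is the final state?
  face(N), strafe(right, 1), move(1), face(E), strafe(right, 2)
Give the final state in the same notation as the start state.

t0: (0, 0) facing N
t=1 face(N) ⇒ (0, 0) facing N
t=2 strafe(right, 1) ⇒ (1, 0) facing N
t=3 move(1) ⇒ (1, 1) facing N
t=4 face(E) ⇒ (1, 1) facing E
t=5 strafe(right, 2) ⇒ (1, 1) facing E

(1, 1) facing E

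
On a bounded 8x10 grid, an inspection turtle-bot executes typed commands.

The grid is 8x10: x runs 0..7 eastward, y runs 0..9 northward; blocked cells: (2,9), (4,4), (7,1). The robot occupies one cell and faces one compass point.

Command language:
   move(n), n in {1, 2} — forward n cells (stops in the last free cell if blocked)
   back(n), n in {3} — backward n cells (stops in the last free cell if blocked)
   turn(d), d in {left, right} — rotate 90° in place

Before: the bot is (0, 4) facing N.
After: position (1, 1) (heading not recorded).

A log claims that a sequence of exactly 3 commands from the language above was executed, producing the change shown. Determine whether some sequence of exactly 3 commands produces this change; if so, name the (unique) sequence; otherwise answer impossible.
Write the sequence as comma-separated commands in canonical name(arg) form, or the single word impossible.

back(3), turn(right), move(1)

key: running move(1) before back(3) would end elsewhere — order is forced
start: (0, 4) facing N
[1] after back(3): (0, 1) facing N
[2] after turn(right): (0, 1) facing E
[3] after move(1): (1, 1) facing E
no other 3-command option fits: unique.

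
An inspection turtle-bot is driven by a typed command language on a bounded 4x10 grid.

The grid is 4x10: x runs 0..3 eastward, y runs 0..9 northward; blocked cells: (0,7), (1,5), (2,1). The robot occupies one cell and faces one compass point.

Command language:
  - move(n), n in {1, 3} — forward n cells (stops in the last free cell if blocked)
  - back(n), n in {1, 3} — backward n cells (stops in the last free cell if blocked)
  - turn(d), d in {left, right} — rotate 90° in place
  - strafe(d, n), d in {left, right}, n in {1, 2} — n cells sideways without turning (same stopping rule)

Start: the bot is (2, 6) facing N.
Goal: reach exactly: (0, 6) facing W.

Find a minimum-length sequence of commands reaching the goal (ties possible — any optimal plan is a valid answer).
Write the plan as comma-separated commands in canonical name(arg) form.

strafe(left, 2), turn(left)

from: (2, 6) facing N
t=1 strafe(left, 2) ⇒ (0, 6) facing N
t=2 turn(left) ⇒ (0, 6) facing W
shorter routes all fall short; 2 is best.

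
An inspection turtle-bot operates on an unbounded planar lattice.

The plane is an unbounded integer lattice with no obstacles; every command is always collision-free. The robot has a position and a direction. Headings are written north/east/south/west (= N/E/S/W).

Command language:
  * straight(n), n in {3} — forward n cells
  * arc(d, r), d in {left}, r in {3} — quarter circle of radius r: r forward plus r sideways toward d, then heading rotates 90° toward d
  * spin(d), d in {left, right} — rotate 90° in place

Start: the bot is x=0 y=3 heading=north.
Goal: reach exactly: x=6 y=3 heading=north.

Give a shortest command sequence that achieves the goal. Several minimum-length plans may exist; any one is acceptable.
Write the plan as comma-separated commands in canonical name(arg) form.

spin(right), spin(right), arc(left, 3), arc(left, 3)

t0: x=0 y=3 heading=north
[1] after spin(right): x=0 y=3 heading=east
[2] after spin(right): x=0 y=3 heading=south
[3] after arc(left, 3): x=3 y=0 heading=east
[4] after arc(left, 3): x=6 y=3 heading=north
nothing shorter than 4 reaches the goal.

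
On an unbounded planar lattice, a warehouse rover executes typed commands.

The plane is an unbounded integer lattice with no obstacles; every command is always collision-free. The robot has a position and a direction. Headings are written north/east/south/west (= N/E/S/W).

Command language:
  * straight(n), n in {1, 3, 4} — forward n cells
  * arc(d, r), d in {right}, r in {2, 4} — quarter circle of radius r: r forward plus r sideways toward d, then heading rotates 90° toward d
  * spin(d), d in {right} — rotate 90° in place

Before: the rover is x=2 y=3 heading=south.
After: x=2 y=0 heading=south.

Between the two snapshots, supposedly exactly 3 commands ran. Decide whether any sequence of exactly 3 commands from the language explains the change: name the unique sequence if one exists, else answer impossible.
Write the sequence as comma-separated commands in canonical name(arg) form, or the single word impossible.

key: heading stays S — no command in the sequence turns
from: x=2 y=3 heading=south
1. straight(1) → x=2 y=2 heading=south
2. straight(1) → x=2 y=1 heading=south
3. straight(1) → x=2 y=0 heading=south
no other 3-command option fits: unique.

straight(1), straight(1), straight(1)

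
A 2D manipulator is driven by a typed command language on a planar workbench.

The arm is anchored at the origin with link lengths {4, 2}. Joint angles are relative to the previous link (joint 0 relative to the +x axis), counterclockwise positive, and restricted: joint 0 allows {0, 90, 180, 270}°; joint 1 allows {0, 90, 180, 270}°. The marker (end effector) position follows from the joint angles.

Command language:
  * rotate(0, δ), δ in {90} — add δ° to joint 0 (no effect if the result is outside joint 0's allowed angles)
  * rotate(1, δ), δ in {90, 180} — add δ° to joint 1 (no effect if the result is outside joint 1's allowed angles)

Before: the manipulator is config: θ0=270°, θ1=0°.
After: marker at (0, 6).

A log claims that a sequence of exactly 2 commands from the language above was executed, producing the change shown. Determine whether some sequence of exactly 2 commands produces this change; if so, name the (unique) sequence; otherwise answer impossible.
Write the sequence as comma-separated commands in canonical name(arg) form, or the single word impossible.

begin: config: θ0=270°, θ1=0°
t=1 rotate(0, 90) ⇒ config: θ0=0°, θ1=0°
t=2 rotate(0, 90) ⇒ config: θ0=90°, θ1=0°
uniquely the one of 9 2-step routes that fits.

rotate(0, 90), rotate(0, 90)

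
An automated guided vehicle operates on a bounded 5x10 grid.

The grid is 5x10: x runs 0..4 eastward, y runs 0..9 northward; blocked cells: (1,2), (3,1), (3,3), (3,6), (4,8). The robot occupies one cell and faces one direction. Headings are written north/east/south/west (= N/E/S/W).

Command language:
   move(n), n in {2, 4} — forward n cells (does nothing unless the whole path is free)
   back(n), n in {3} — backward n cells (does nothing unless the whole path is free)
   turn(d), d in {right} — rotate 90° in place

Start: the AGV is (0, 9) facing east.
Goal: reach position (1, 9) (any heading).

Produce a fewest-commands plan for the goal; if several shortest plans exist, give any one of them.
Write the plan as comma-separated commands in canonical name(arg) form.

initial: (0, 9) facing east
step 1 (move(4)): (4, 9) facing east
step 2 (back(3)): (1, 9) facing east
no 1-step plan works, so 2 is optimal.

move(4), back(3)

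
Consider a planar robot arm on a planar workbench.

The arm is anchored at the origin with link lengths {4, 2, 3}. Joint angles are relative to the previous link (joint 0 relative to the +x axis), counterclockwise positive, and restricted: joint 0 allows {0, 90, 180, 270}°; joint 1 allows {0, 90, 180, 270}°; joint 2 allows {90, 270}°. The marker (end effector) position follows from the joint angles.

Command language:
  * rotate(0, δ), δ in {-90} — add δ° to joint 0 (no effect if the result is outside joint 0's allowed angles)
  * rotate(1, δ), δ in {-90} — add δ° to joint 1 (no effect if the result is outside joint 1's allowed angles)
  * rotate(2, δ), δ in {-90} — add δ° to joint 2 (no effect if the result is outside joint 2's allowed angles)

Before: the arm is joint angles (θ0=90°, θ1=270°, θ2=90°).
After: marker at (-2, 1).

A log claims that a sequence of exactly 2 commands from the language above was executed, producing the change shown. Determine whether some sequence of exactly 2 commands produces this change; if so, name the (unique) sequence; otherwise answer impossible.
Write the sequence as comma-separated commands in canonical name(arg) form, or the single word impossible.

rotate(1, -90), rotate(1, -90)

start: joint angles (θ0=90°, θ1=270°, θ2=90°)
[1] after rotate(1, -90): joint angles (θ0=90°, θ1=180°, θ2=90°)
[2] after rotate(1, -90): joint angles (θ0=90°, θ1=90°, θ2=90°)
no other 2-command option fits: unique.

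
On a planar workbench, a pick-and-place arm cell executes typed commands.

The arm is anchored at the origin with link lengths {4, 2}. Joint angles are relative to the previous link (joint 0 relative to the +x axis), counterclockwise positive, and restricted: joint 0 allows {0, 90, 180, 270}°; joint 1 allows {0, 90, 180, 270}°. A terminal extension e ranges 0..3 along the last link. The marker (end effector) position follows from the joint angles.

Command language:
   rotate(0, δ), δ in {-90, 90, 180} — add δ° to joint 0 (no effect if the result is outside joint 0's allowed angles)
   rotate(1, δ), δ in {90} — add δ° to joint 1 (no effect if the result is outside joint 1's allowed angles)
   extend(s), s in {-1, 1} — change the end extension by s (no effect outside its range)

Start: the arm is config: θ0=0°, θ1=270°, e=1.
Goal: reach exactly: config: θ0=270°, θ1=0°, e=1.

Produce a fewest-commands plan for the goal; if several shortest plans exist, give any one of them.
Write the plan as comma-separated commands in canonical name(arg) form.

rotate(1, 90), rotate(0, -90)

initial: config: θ0=0°, θ1=270°, e=1
t=1 rotate(1, 90) ⇒ config: θ0=0°, θ1=0°, e=1
t=2 rotate(0, -90) ⇒ config: θ0=270°, θ1=0°, e=1
minimal: 2 command(s), checked below 2.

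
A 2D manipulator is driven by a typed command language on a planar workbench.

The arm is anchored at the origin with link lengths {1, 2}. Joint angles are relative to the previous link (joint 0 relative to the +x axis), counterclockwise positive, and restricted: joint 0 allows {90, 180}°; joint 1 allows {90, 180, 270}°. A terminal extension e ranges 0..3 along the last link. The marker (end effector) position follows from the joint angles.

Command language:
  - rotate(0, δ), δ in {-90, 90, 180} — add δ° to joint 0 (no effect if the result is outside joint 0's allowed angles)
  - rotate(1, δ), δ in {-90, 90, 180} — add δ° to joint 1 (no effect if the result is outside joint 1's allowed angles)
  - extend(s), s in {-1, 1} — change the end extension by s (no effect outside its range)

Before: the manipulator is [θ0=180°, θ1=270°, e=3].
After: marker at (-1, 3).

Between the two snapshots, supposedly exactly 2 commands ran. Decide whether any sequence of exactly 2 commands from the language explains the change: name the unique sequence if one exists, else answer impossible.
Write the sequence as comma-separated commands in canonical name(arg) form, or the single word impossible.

extend(-1), extend(-1)

t0: [θ0=180°, θ1=270°, e=3]
1. extend(-1) → [θ0=180°, θ1=270°, e=2]
2. extend(-1) → [θ0=180°, θ1=270°, e=1]
no other 2-command option fits: unique.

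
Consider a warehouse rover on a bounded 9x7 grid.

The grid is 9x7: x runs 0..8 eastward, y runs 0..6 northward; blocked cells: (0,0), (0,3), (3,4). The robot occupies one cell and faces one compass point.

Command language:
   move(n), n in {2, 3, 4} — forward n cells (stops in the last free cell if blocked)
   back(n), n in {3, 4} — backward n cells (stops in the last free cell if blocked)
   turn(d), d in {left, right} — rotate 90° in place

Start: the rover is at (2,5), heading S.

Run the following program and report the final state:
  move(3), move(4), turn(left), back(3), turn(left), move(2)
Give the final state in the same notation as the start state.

at (1,2), heading N

start: at (2,5), heading S
1. move(3) → at (2,2), heading S
2. move(4) → at (2,0), heading S
3. turn(left) → at (2,0), heading E
4. back(3) → at (1,0), heading E
5. turn(left) → at (1,0), heading N
6. move(2) → at (1,2), heading N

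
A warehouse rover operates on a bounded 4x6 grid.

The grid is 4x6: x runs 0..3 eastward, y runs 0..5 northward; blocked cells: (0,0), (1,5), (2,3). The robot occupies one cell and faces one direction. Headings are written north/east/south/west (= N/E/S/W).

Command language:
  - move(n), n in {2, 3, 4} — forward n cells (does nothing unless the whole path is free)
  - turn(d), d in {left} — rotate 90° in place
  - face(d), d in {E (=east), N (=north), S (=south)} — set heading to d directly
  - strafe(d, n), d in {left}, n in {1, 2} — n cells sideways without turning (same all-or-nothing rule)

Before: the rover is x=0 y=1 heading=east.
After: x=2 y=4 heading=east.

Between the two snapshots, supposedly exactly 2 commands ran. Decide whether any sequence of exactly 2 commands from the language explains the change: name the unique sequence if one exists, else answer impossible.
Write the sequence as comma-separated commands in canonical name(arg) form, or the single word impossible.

impossible

all 81 sequences checked — none match.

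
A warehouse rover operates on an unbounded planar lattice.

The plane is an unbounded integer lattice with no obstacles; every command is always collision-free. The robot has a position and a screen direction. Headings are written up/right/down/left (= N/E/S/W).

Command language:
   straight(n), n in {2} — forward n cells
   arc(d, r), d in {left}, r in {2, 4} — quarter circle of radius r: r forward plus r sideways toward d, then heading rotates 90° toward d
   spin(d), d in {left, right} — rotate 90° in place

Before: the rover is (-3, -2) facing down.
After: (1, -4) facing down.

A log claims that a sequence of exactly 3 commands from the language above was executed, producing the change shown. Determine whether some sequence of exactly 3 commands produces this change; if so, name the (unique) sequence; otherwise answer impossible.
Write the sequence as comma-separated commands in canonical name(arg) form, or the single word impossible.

arc(left, 2), straight(2), spin(right)

key: heading stays S — rotations cancel among the 3 commands
from: (-3, -2) facing down
t=1 arc(left, 2) ⇒ (-1, -4) facing right
t=2 straight(2) ⇒ (1, -4) facing right
t=3 spin(right) ⇒ (1, -4) facing down
no rival 3-sequence matches.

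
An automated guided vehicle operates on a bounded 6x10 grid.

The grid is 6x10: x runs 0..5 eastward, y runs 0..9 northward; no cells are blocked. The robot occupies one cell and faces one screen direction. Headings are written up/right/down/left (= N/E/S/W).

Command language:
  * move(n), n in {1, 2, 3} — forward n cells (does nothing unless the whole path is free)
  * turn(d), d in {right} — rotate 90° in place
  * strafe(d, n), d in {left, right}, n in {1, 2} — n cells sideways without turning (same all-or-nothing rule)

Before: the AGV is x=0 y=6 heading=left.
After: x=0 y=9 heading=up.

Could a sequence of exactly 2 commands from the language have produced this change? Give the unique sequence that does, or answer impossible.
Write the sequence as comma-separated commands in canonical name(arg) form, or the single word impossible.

turn(right), move(3)

key: order matters: swapping turn(right) and move(3) lands elsewhere
begin: x=0 y=6 heading=left
t=1 turn(right) ⇒ x=0 y=6 heading=up
t=2 move(3) ⇒ x=0 y=9 heading=up
no rival 2-sequence matches.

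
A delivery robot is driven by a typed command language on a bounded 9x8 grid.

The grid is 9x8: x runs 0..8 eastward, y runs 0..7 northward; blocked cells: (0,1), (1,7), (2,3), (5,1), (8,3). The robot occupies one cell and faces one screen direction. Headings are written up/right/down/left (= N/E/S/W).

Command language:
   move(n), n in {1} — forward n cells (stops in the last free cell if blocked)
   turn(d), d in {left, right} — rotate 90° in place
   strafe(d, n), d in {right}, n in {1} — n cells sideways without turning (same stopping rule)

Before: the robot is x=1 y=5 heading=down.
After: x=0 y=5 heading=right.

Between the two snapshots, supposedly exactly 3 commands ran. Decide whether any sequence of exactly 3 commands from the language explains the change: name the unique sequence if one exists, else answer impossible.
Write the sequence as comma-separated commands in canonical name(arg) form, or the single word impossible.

strafe(right, 1), strafe(right, 1), turn(left)

key: the second strafe(right, 1) runs into the grid edge before its full distance
start: x=1 y=5 heading=down
[1] after strafe(right, 1): x=0 y=5 heading=down
[2] after strafe(right, 1): x=0 y=5 heading=down
[3] after turn(left): x=0 y=5 heading=right
uniquely the one of 64 3-step routes that fits.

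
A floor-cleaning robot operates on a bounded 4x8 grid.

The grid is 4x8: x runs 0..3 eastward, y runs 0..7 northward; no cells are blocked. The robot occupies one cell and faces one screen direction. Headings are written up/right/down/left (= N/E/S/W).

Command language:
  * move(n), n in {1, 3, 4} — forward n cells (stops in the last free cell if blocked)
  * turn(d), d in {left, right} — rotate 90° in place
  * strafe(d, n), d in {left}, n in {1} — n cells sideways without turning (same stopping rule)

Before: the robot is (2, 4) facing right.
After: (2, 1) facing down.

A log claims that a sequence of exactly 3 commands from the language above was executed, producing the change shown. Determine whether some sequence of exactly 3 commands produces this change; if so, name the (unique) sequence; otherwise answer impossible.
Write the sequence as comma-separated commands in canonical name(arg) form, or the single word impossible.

strafe(left, 1), turn(right), move(4)

key: position moved to (2,1) AND the heading swung to S — translation plus rotation needed
from: (2, 4) facing right
[1] after strafe(left, 1): (2, 5) facing right
[2] after turn(right): (2, 5) facing down
[3] after move(4): (2, 1) facing down
no rival 3-sequence matches.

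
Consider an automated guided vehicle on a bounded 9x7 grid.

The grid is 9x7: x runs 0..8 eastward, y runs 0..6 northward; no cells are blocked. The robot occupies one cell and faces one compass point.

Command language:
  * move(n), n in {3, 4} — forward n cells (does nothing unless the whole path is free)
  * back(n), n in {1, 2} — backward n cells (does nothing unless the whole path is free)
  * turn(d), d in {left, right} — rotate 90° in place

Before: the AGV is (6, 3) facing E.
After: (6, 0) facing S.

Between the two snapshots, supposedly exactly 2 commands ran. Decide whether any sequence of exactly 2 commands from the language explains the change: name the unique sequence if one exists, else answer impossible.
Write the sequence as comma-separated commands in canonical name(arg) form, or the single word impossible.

key: running move(3) before turn(right) would end elsewhere — order is forced
begin: (6, 3) facing E
[1] after turn(right): (6, 3) facing S
[2] after move(3): (6, 0) facing S
no other 2-command option fits: unique.

turn(right), move(3)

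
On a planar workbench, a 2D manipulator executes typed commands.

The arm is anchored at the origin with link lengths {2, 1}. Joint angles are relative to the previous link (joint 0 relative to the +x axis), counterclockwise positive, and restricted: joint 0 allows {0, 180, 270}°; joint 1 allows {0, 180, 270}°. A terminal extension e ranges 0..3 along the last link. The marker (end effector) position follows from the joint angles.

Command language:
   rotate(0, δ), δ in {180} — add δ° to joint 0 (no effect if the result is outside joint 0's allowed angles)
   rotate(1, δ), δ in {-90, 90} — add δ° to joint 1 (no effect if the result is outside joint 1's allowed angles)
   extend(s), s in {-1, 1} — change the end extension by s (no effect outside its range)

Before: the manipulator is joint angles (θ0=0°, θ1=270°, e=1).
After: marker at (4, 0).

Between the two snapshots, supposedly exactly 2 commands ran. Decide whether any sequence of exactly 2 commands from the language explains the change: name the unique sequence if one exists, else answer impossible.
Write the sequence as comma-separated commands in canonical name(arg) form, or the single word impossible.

rotate(1, 90), rotate(1, 90)

t0: joint angles (θ0=0°, θ1=270°, e=1)
[1] after rotate(1, 90): joint angles (θ0=0°, θ1=0°, e=1)
[2] after rotate(1, 90): joint angles (θ0=0°, θ1=0°, e=1)
no other 2-command option fits: unique.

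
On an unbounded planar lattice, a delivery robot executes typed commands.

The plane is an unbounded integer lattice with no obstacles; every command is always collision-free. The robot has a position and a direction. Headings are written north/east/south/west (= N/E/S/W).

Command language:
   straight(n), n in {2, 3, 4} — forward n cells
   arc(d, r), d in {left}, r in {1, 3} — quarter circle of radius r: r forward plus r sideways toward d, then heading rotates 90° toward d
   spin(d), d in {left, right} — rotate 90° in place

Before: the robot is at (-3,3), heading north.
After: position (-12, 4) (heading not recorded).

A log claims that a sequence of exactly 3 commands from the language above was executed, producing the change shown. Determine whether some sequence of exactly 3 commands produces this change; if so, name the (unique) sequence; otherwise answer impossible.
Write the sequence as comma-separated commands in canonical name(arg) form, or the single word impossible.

key: running straight(4) before arc(left, 1) would end elsewhere — order is forced
from: at (-3,3), heading north
[1] after arc(left, 1): at (-4,4), heading west
[2] after straight(4): at (-8,4), heading west
[3] after straight(4): at (-12,4), heading west
no other 3-command option fits: unique.

arc(left, 1), straight(4), straight(4)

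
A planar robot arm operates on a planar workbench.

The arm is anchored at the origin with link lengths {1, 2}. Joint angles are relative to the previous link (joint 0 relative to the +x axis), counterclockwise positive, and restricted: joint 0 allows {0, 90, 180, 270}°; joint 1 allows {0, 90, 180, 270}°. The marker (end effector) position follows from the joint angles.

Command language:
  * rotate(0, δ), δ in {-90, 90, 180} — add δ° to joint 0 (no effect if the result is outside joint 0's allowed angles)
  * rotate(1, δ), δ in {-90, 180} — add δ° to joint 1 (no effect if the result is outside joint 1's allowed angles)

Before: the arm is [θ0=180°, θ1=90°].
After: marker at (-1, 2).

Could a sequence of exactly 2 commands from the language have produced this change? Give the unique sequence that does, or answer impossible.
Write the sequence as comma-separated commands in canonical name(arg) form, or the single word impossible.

begin: [θ0=180°, θ1=90°]
1. rotate(1, -90) → [θ0=180°, θ1=0°]
2. rotate(1, -90) → [θ0=180°, θ1=270°]
all 25 alternatives checked — unique.

rotate(1, -90), rotate(1, -90)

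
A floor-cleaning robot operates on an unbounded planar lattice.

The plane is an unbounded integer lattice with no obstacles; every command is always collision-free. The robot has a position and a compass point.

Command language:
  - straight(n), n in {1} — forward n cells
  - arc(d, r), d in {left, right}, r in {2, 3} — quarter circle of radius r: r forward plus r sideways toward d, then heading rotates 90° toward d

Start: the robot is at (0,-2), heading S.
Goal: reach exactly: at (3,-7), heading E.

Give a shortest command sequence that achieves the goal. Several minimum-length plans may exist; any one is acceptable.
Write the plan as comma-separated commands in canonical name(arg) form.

straight(1), straight(1), arc(left, 3)

initial: at (0,-2), heading S
1. straight(1) → at (0,-3), heading S
2. straight(1) → at (0,-4), heading S
3. arc(left, 3) → at (3,-7), heading E
nothing shorter than 3 reaches the goal.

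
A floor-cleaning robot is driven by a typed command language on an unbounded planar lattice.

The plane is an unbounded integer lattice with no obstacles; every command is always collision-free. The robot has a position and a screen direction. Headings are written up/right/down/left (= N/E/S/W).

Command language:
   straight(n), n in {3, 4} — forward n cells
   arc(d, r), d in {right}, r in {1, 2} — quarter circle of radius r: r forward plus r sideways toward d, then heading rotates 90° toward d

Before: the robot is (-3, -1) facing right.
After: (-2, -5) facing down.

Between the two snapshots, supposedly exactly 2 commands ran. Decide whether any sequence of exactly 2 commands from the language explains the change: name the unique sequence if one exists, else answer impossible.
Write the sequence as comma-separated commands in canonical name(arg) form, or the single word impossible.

arc(right, 1), straight(3)

key: running straight(3) before arc(right, 1) would end elsewhere — order is forced
begin: (-3, -1) facing right
t=1 arc(right, 1) ⇒ (-2, -2) facing down
t=2 straight(3) ⇒ (-2, -5) facing down
uniquely the one of 16 2-step routes that fits.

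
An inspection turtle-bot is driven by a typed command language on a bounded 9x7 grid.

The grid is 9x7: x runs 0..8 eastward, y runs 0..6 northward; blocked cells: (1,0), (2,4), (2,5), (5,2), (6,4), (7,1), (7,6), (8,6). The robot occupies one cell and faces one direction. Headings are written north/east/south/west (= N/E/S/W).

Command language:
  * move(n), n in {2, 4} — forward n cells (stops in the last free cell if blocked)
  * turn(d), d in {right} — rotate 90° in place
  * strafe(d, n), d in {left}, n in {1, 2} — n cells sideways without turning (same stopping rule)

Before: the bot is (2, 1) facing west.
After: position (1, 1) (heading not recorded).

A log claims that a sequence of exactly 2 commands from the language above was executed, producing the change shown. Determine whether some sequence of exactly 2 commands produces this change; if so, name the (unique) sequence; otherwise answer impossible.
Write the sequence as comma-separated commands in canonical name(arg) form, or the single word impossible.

key: running strafe(left, 1) before turn(right) would end elsewhere — order is forced
t0: (2, 1) facing west
step 1 (turn(right)): (2, 1) facing north
step 2 (strafe(left, 1)): (1, 1) facing north
uniquely the one of 25 2-step routes that fits.

turn(right), strafe(left, 1)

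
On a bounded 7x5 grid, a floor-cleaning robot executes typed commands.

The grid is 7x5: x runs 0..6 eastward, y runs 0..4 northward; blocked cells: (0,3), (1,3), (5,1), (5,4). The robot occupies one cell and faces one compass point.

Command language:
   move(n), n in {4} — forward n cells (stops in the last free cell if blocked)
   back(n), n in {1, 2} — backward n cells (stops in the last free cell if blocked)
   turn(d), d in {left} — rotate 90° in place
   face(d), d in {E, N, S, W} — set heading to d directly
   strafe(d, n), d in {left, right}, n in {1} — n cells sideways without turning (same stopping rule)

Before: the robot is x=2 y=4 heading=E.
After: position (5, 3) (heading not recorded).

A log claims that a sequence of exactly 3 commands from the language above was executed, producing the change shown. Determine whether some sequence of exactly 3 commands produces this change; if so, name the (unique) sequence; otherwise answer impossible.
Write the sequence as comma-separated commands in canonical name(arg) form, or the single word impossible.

key: running back(1) before strafe(right, 1) would end elsewhere — order is forced
start: x=2 y=4 heading=E
1. strafe(right, 1) → x=2 y=3 heading=E
2. move(4) → x=6 y=3 heading=E
3. back(1) → x=5 y=3 heading=E
no rival 3-sequence matches.

strafe(right, 1), move(4), back(1)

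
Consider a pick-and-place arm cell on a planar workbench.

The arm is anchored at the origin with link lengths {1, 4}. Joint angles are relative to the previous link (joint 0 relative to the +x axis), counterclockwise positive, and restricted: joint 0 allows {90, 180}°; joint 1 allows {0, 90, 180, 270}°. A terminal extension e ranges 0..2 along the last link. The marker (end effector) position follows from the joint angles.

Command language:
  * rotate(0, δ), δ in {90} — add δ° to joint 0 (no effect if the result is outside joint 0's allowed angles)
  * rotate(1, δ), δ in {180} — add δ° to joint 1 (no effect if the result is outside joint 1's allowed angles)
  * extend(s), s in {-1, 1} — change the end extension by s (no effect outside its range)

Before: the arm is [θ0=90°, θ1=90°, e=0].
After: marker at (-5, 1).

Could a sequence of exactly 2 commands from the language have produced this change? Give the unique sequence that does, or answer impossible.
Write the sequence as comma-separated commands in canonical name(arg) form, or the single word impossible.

extend(-1), extend(1)

key: order matters: swapping extend(-1) and extend(1) lands elsewhere
from: [θ0=90°, θ1=90°, e=0]
1. extend(-1) → [θ0=90°, θ1=90°, e=0]
2. extend(1) → [θ0=90°, θ1=90°, e=1]
no other 2-command option fits: unique.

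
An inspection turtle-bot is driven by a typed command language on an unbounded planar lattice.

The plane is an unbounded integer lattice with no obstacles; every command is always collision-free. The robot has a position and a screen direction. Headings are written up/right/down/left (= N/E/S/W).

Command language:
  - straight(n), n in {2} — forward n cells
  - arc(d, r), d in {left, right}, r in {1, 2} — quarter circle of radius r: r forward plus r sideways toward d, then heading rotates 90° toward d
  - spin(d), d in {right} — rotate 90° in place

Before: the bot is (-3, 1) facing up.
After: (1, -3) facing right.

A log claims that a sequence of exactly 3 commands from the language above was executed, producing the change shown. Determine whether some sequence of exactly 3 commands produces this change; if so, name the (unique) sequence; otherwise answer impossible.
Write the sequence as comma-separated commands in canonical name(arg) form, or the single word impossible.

key: running arc(left, 2) before spin(right) would end elsewhere — order is forced
initial: (-3, 1) facing up
[1] after spin(right): (-3, 1) facing right
[2] after arc(right, 2): (-1, -1) facing down
[3] after arc(left, 2): (1, -3) facing right
all 216 alternatives checked — unique.

spin(right), arc(right, 2), arc(left, 2)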